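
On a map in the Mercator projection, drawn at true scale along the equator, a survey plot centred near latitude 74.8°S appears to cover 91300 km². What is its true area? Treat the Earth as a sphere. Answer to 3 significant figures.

6280 km²

Mercator is conformal, so the point scale is isotropic: h = k = sec φ = 1/cos φ.
Areal scale = k² = sec²φ = 1/cos²(74.8°) = 1/0.2622² = 14.55.
True area = apparent / (areal scale) = 91300 / 14.55 ≈ 6280 km².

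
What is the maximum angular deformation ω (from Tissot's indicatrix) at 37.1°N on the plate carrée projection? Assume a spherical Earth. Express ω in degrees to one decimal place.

Plate carrée maps x = Rλ, y = Rφ. The meridian scale is h = 1 and the parallel scale is k = 1/cos φ = sec φ.
At 37.1°: h = 1.000, k = 1.254; principal scales a = 1.254, b = 1.000.
sin(ω/2) = (a − b)/(a + b) = 0.2538/2.254 = 0.1126, so ω = 2 arcsin(0.1126) ≈ 12.9°.

12.9°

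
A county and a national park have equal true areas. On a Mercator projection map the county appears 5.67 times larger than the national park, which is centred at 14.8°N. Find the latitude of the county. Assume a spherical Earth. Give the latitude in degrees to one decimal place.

Mercator areal scale is sec²φ, so apparent-area ratio = sec²φ₁ / sec²φ₂ = cos²φ₂ / cos²φ₁.
cos²φ₂ / cos²φ₁ = 5.67  ⇒  cos φ₁ = cos 14.8° / √5.67 = 0.9668/2.381 = 0.4060.
φ₁ = arccos(0.4060) ≈ 66.0°.

66.0°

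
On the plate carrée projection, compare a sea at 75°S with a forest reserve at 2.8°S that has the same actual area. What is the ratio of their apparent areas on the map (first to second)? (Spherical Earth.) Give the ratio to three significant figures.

3.86

In the plate carrée (x = Rλ, y = Rφ), meridians are true-scale (h = 1) and parallels are stretched by k = sec φ.
Areal scale at 75°: h·k = 1.000 × 3.864 = 3.864.
Areal scale at 2.8°: h·k = 1.000 × 1.001 = 1.001.
Ratio = 3.864/1.001 ≈ 3.86.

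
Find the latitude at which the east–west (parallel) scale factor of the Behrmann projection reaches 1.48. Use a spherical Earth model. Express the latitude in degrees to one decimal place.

Behrmann is a cylindrical equal-area projection with standard parallels at ±30°. For cylindrical equal-area with standard parallel φ₀, h = cos φ / cos φ₀ and k = cos φ₀ / cos φ, so h·k = 1.
k = cos φ₀ / cos φ = 1.48  ⇒  cos φ = cos 30° / 1.48 = 0.5852.
φ = arccos(0.5852) ≈ 54.2°.

54.2°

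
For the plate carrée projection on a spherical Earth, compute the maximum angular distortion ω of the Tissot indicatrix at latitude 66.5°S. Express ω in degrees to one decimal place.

50.9°

Plate carrée maps x = Rλ, y = Rφ. The meridian scale is h = 1 and the parallel scale is k = 1/cos φ = sec φ.
At 66.5°: h = 1.000, k = 2.508; principal scales a = 2.508, b = 1.000.
sin(ω/2) = (a − b)/(a + b) = 1.508/3.508 = 0.4298, so ω = 2 arcsin(0.4298) ≈ 50.9°.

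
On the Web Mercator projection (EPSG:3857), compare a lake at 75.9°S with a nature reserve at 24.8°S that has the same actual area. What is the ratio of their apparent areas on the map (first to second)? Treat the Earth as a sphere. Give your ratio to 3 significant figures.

13.9

Mercator areal scale is sec²φ.
At 75.9°: sec²(75.9°) = 1/0.2436² = 16.85.
At 24.8°: sec²(24.8°) = 1/0.9078² = 1.214.
Ratio = 16.85/1.214 = cos²(24.8°)/cos²(75.9°) ≈ 13.9.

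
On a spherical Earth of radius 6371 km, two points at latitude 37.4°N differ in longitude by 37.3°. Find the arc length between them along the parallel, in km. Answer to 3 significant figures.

3290 km

Arc length along a parallel = R cos φ · Δλ (with Δλ in radians).
= 6371 × cos 37.4° × (37.3° × π/180) = 6371 × 0.7944 × 0.6510 ≈ 3290 km.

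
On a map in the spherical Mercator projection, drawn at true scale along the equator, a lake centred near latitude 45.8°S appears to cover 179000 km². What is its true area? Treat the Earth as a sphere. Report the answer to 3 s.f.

87000 km²

Mercator is conformal, so the point scale is isotropic: h = k = sec φ = 1/cos φ.
Areal scale = k² = sec²φ = 1/cos²(45.8°) = 1/0.6972² = 2.057.
True area = apparent / (areal scale) = 179000 / 2.057 ≈ 87000 km².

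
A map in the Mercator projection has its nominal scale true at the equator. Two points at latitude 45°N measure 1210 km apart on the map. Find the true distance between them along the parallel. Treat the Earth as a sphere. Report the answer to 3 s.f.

856 km

The Mercator projection is conformal; its linear scale factor is the same in every direction and equals sec φ = 1/cos φ.
Along the parallel at 45°, map distances are exaggerated by k = sec 45° = 1.414.
True distance = 1210 / 1.414 = 1210 × cos 45° ≈ 856 km.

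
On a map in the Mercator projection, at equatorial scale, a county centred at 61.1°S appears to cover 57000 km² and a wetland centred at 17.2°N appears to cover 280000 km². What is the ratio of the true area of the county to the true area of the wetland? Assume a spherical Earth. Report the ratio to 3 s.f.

0.0521

Since Mercator area scale is 1/cos²φ, the true area equals the apparent area multiplied by cos²φ.
True area of county: 57000 × cos²(61.1°) = 57000 × 0.2336 = 13310 km².
True area of wetland: 280000 × cos²(17.2°) = 280000 × 0.9126 = 255500 km².
Ratio = 13310 / 255500 ≈ 0.0521.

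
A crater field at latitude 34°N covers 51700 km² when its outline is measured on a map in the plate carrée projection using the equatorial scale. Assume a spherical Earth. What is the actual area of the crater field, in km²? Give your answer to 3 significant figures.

42900 km²

Plate carrée maps x = Rλ, y = Rφ. The meridian scale is h = 1 and the parallel scale is k = 1/cos φ = sec φ.
Areal scale = h·k = 1 × sec φ; at 34°, h = 1.000, k = 1.206, so h·k = 1.206.
True area = apparent / (areal scale) = 51700 / 1.206 ≈ 42900 km².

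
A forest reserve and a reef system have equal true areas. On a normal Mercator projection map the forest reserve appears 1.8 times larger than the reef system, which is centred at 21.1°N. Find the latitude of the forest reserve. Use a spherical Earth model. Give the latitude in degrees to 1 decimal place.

Mercator areal scale is sec²φ, so apparent-area ratio = sec²φ₁ / sec²φ₂ = cos²φ₂ / cos²φ₁.
cos²φ₂ / cos²φ₁ = 1.8  ⇒  cos φ₁ = cos 21.1° / √1.8 = 0.9330/1.342 = 0.6954.
φ₁ = arccos(0.6954) ≈ 45.9°.

45.9°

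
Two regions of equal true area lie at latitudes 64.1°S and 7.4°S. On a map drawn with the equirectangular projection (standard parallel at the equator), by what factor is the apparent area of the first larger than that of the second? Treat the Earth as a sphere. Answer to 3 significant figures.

2.27

Plate carrée maps x = Rλ, y = Rφ. The meridian scale is h = 1 and the parallel scale is k = 1/cos φ = sec φ.
Areal scale at 64.1°: h·k = 1.000 × 2.289 = 2.289.
Areal scale at 7.4°: h·k = 1.000 × 1.008 = 1.008.
Ratio = 2.289/1.008 ≈ 2.27.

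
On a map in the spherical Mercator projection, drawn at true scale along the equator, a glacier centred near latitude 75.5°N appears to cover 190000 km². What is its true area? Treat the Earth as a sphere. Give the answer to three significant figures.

11900 km²

For Mercator, h = k = sec φ (a conformal cylindrical projection has a single point scale, 1/cos φ).
Areal scale = k² = sec²φ = 1/cos²(75.5°) = 1/0.2504² = 15.95.
True area = apparent / (areal scale) = 190000 / 15.95 ≈ 11900 km².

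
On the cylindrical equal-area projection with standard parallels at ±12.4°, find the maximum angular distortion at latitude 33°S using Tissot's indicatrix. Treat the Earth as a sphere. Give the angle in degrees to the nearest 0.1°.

17.4°

For cylindrical equal-area with standard parallel φ₀, h = cos φ / cos φ₀ and k = cos φ₀ / cos φ, so h·k = 1.
At 33°: h = 0.8587, k = 1.165; principal scales a = 1.165, b = 0.8587.
sin(ω/2) = (a − b)/(a + b) = 0.3058/2.023 = 0.1512, so ω = 2 arcsin(0.1512) ≈ 17.4°.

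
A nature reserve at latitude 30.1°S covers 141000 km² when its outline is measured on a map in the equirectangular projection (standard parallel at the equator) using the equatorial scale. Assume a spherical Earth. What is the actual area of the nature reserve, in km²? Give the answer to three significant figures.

122000 km²

In the plate carrée (x = Rλ, y = Rφ), meridians are true-scale (h = 1) and parallels are stretched by k = sec φ.
Areal scale = h·k = 1 × sec φ; at 30.1°, h = 1.000, k = 1.156, so h·k = 1.156.
True area = apparent / (areal scale) = 141000 / 1.156 ≈ 122000 km².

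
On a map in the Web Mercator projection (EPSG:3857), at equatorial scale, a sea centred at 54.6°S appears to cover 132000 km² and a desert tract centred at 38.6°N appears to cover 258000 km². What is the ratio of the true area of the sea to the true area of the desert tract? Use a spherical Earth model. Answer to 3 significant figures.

0.281

On Mercator the areal scale is sec²φ, so true area = apparent × cos²φ.
True area of sea: 132000 × cos²(54.6°) = 132000 × 0.3356 = 44290 km².
True area of desert tract: 258000 × cos²(38.6°) = 258000 × 0.6108 = 157600 km².
Ratio = 44290 / 157600 ≈ 0.281.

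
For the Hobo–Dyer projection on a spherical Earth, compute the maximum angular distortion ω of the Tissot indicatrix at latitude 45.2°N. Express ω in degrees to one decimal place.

Hobo–Dyer is a cylindrical equal-area projection with standard parallels at ±37.5°. A cylindrical equal-area projection with standard parallel φ₀ has meridian scale h = cos φ / cos φ₀ and parallel scale k = cos φ₀ / cos φ (so areas are preserved, h·k = 1).
At 45.2°: h = 0.8882, k = 1.126; principal scales a = 1.126, b = 0.8882.
sin(ω/2) = (a − b)/(a + b) = 0.2377/2.014 = 0.1180, so ω = 2 arcsin(0.1180) ≈ 13.6°.

13.6°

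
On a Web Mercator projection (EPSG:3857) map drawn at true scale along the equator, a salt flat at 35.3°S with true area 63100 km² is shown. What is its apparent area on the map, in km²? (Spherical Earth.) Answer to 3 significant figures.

94700 km²

For Mercator, h = k = sec φ (a conformal cylindrical projection has a single point scale, 1/cos φ).
Areal scale = k² = sec²φ = 1/cos²(35.3°) = 1/0.8161² = 1.501.
Apparent area = 63100 × 1.501 ≈ 94700 km².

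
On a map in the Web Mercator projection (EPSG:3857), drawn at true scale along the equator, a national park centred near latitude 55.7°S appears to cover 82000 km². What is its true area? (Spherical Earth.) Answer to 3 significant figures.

For Mercator, h = k = sec φ (a conformal cylindrical projection has a single point scale, 1/cos φ).
Areal scale = k² = sec²φ = 1/cos²(55.7°) = 1/0.5635² = 3.149.
True area = apparent / (areal scale) = 82000 / 3.149 ≈ 26000 km².

26000 km²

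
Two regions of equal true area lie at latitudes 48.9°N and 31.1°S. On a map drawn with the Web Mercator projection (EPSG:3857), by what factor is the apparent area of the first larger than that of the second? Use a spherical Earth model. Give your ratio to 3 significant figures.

1.70

Mercator is conformal with k = sec φ, so areal scale = k² = sec²φ.
At 48.9°: sec²(48.9°) = 1/0.6574² = 2.314.
At 31.1°: sec²(31.1°) = 1/0.8563² = 1.364.
Ratio = 2.314/1.364 = cos²(31.1°)/cos²(48.9°) ≈ 1.70.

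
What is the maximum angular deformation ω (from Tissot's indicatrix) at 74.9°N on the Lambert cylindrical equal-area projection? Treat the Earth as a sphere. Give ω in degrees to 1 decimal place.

121.6°

The Lambert cylindrical equal-area projection is the cylindrical equal-area projection with its standard parallel at the equator (φ₀ = 0). A cylindrical equal-area projection with standard parallel φ₀ has meridian scale h = cos φ / cos φ₀ and parallel scale k = cos φ₀ / cos φ (so areas are preserved, h·k = 1).
At 74.9°: h = 0.2605, k = 3.839; principal scales a = 3.839, b = 0.2605.
sin(ω/2) = (a − b)/(a + b) = 3.578/4.099 = 0.8729, so ω = 2 arcsin(0.8729) ≈ 121.6°.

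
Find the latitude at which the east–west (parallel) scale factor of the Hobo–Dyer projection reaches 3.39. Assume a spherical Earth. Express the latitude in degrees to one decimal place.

76.5°

The Hobo–Dyer projection is cylindrical equal-area with φ₀ = 37.5°. For cylindrical equal-area with standard parallel φ₀, h = cos φ / cos φ₀ and k = cos φ₀ / cos φ, so h·k = 1.
k = cos φ₀ / cos φ = 3.39  ⇒  cos φ = cos 37.5° / 3.39 = 0.2340.
φ = arccos(0.2340) ≈ 76.5°.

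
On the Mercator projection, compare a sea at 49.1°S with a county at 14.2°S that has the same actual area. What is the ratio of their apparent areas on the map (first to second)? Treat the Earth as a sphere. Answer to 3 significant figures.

Mercator areal scale is sec²φ.
At 49.1°: sec²(49.1°) = 1/0.6547² = 2.333.
At 14.2°: sec²(14.2°) = 1/0.9694² = 1.064.
Ratio = 2.333/1.064 = cos²(14.2°)/cos²(49.1°) ≈ 2.19.

2.19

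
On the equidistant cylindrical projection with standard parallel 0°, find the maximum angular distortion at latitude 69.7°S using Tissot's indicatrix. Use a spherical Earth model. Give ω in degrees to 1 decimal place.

For the equirectangular projection with φ₀ = 0 (plate carrée), h = 1 along meridians and k = sec φ along parallels.
At 69.7°: h = 1.000, k = 2.882; principal scales a = 2.882, b = 1.000.
sin(ω/2) = (a − b)/(a + b) = 1.882/3.882 = 0.4849, so ω = 2 arcsin(0.4849) ≈ 58.0°.

58.0°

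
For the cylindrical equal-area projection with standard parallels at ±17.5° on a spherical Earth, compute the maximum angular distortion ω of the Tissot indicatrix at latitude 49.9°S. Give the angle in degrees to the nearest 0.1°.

43.9°

Cylindrical equal-area (φ₀ = 17.5°): h = cos φ / cos 17.5° along meridians, k = cos 17.5° / cos φ along parallels; h·k = 1.
At 49.9°: h = 0.6754, k = 1.481; principal scales a = 1.481, b = 0.6754.
sin(ω/2) = (a − b)/(a + b) = 0.8053/2.156 = 0.3735, so ω = 2 arcsin(0.3735) ≈ 43.9°.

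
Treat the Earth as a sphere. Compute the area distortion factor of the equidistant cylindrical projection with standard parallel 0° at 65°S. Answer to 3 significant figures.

2.37

In the plate carrée (x = Rλ, y = Rφ), meridians are true-scale (h = 1) and parallels are stretched by k = sec φ.
Areal scale = h·k = 1 × sec φ; at 65°, h = 1.000, k = 2.366, so h·k = 2.366.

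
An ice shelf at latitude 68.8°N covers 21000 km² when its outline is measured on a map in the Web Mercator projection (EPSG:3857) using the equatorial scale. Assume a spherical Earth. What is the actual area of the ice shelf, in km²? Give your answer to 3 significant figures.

Mercator is conformal, so the point scale is isotropic: h = k = sec φ = 1/cos φ.
Areal scale = k² = sec²φ = 1/cos²(68.8°) = 1/0.3616² = 7.647.
True area = apparent / (areal scale) = 21000 / 7.647 ≈ 2750 km².

2750 km²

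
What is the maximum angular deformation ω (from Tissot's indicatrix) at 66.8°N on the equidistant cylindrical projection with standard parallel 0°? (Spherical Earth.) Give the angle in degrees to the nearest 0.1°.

51.5°

In the plate carrée (x = Rλ, y = Rφ), meridians are true-scale (h = 1) and parallels are stretched by k = sec φ.
At 66.8°: h = 1.000, k = 2.538; principal scales a = 2.538, b = 1.000.
sin(ω/2) = (a − b)/(a + b) = 1.538/3.538 = 0.4348, so ω = 2 arcsin(0.4348) ≈ 51.5°.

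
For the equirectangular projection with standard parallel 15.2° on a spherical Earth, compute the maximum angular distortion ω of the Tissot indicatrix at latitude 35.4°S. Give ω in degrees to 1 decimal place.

9.7°

In the equirectangular projection with standard parallel φ₀ = 15.2° (x = Rλ cos φ₀, y = Rφ), meridians are true-scale (h = 1) and the parallel scale is k = cos φ₀ / cos φ.
At 35.4°: h = 1.000, k = 1.184; principal scales a = 1.184, b = 1.000.
sin(ω/2) = (a − b)/(a + b) = 0.1839/2.184 = 0.08420, so ω = 2 arcsin(0.08420) ≈ 9.7°.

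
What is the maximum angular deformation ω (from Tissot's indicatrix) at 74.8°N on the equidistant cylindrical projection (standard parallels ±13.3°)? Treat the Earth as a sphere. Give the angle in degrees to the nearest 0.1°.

70.3°

The equidistant cylindrical projection with φ₀ = 13.3° has h = 1 (meridians true) and k = cos φ₀ / cos φ along parallels.
At 74.8°: h = 1.000, k = 3.712; principal scales a = 3.712, b = 1.000.
sin(ω/2) = (a − b)/(a + b) = 2.712/4.712 = 0.5755, so ω = 2 arcsin(0.5755) ≈ 70.3°.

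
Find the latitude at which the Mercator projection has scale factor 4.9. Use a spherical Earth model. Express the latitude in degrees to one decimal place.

78.2°

Mercator scale is k = sec φ = 1/cos φ.
1/cos φ = 4.9  ⇒  cos φ = 0.2041  ⇒  φ = arccos(0.2041) ≈ 78.2°.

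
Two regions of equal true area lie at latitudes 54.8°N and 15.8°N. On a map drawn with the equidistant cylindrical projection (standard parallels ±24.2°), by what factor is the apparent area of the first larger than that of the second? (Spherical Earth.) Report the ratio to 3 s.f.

With standard parallel φ₀ = 24.2°, the equirectangular projection gives x = Rλ cos φ₀, y = Rφ, so h = 1 and k = cos 24.2° / cos φ.
Areal scale at 54.8°: h·k = 1.000 × 1.582 = 1.582.
Areal scale at 15.8°: h·k = 1.000 × 0.9479 = 0.9479.
Ratio = 1.582/0.9479 ≈ 1.67.

1.67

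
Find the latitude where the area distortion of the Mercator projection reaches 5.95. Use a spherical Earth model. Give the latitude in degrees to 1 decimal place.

65.8°

Mercator areal scale is sec²φ.
sec²φ = 5.95  ⇒  cos²φ = 0.1681  ⇒  cos φ = 0.4100.
φ = arccos(0.4100) ≈ 65.8°.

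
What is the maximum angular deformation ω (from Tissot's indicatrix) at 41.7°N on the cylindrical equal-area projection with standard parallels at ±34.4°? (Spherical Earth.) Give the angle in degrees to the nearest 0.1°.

Cylindrical equal-area (φ₀ = 34.4°): h = cos φ / cos 34.4° along meridians, k = cos 34.4° / cos φ along parallels; h·k = 1.
At 41.7°: h = 0.9049, k = 1.105; principal scales a = 1.105, b = 0.9049.
sin(ω/2) = (a − b)/(a + b) = 0.2002/2.010 = 0.09961, so ω = 2 arcsin(0.09961) ≈ 11.4°.

11.4°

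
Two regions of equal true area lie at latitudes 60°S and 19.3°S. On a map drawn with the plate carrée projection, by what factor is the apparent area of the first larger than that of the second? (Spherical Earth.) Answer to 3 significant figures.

For the equirectangular projection with φ₀ = 0 (plate carrée), h = 1 along meridians and k = sec φ along parallels.
Areal scale at 60°: h·k = 1.000 × 2.000 = 2.000.
Areal scale at 19.3°: h·k = 1.000 × 1.060 = 1.060.
Ratio = 2.000/1.060 ≈ 1.89.

1.89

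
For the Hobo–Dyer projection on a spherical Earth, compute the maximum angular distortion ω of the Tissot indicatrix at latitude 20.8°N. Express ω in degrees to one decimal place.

Hobo–Dyer is a cylindrical equal-area projection with standard parallels at ±37.5°. For cylindrical equal-area with standard parallel φ₀, h = cos φ / cos φ₀ and k = cos φ₀ / cos φ, so h·k = 1.
At 20.8°: h = 1.178, k = 0.8487; principal scales a = 1.178, b = 0.8487.
sin(ω/2) = (a − b)/(a + b) = 0.3297/2.027 = 0.1626, so ω = 2 arcsin(0.1626) ≈ 18.7°.

18.7°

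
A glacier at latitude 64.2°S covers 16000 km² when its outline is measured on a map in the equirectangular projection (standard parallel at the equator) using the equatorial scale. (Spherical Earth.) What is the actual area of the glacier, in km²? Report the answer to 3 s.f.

6960 km²

Plate carrée maps x = Rλ, y = Rφ. The meridian scale is h = 1 and the parallel scale is k = 1/cos φ = sec φ.
Areal scale = h·k = 1 × sec φ; at 64.2°, h = 1.000, k = 2.298, so h·k = 2.298.
True area = apparent / (areal scale) = 16000 / 2.298 ≈ 6960 km².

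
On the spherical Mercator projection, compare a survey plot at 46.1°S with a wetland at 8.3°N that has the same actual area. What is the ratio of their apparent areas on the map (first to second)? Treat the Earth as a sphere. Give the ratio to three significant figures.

2.04

Mercator areal scale is sec²φ.
At 46.1°: sec²(46.1°) = 1/0.6934² = 2.080.
At 8.3°: sec²(8.3°) = 1/0.9895² = 1.021.
Ratio = 2.080/1.021 = cos²(8.3°)/cos²(46.1°) ≈ 2.04.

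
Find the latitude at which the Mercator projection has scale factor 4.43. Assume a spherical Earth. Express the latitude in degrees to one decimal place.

77.0°

Mercator scale is k = sec φ = 1/cos φ.
1/cos φ = 4.43  ⇒  cos φ = 0.2257  ⇒  φ = arccos(0.2257) ≈ 77.0°.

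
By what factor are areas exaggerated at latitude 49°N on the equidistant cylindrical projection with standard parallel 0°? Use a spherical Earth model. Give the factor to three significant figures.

1.52

Plate carrée maps x = Rλ, y = Rφ. The meridian scale is h = 1 and the parallel scale is k = 1/cos φ = sec φ.
Areal scale = h·k = 1 × sec φ; at 49°, h = 1.000, k = 1.524, so h·k = 1.524.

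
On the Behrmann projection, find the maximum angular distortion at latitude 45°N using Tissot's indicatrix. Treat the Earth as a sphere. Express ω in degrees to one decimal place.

Behrmann is a cylindrical equal-area projection with standard parallels at ±30°. For cylindrical equal-area with standard parallel φ₀, h = cos φ / cos φ₀ and k = cos φ₀ / cos φ, so h·k = 1.
At 45°: h = 0.8165, k = 1.225; principal scales a = 1.225, b = 0.8165.
sin(ω/2) = (a − b)/(a + b) = 0.4082/2.041 = 0.2000, so ω = 2 arcsin(0.2000) ≈ 23.1°.

23.1°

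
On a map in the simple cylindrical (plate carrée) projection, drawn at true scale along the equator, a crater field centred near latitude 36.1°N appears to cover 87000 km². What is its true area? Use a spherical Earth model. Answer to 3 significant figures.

For the equirectangular projection with φ₀ = 0 (plate carrée), h = 1 along meridians and k = sec φ along parallels.
Areal scale = h·k = 1 × sec φ; at 36.1°, h = 1.000, k = 1.238, so h·k = 1.238.
True area = apparent / (areal scale) = 87000 / 1.238 ≈ 70300 km².

70300 km²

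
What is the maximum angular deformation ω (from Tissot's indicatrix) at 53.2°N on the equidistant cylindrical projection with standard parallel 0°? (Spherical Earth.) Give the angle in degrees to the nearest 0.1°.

29.0°

Plate carrée maps x = Rλ, y = Rφ. The meridian scale is h = 1 and the parallel scale is k = 1/cos φ = sec φ.
At 53.2°: h = 1.000, k = 1.669; principal scales a = 1.669, b = 1.000.
sin(ω/2) = (a − b)/(a + b) = 0.6694/2.669 = 0.2508, so ω = 2 arcsin(0.2508) ≈ 29.0°.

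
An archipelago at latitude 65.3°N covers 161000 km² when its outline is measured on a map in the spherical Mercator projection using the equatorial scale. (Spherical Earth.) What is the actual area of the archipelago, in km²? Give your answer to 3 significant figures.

28100 km²

The Mercator projection is conformal; its linear scale factor is the same in every direction and equals sec φ = 1/cos φ.
Areal scale = k² = sec²φ = 1/cos²(65.3°) = 1/0.4179² = 5.727.
True area = apparent / (areal scale) = 161000 / 5.727 ≈ 28100 km².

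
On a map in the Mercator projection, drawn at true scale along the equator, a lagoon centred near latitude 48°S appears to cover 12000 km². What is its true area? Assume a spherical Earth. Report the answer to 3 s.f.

5370 km²

Mercator is conformal, so the point scale is isotropic: h = k = sec φ = 1/cos φ.
Areal scale = k² = sec²φ = 1/cos²(48°) = 1/0.6691² = 2.233.
True area = apparent / (areal scale) = 12000 / 2.233 ≈ 5370 km².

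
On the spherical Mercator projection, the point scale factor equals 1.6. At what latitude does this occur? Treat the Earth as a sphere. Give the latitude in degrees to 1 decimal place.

Mercator scale is k = sec φ = 1/cos φ.
1/cos φ = 1.6  ⇒  cos φ = 0.6250  ⇒  φ = arccos(0.6250) ≈ 51.3°.

51.3°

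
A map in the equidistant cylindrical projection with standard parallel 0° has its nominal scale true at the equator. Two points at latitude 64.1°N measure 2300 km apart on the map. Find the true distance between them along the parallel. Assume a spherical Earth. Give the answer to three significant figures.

1000 km

Plate carrée maps x = Rλ, y = Rφ. The meridian scale is h = 1 and the parallel scale is k = 1/cos φ = sec φ.
Along the parallel at 64.1°, map distances are exaggerated by k = sec 64.1° = 2.289.
True distance = 2300 / 2.289 = 2300 × cos 64.1° ≈ 1000 km.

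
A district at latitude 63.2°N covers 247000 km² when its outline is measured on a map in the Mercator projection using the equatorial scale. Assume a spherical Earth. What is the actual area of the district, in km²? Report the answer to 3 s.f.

For Mercator, h = k = sec φ (a conformal cylindrical projection has a single point scale, 1/cos φ).
Areal scale = k² = sec²φ = 1/cos²(63.2°) = 1/0.4509² = 4.919.
True area = apparent / (areal scale) = 247000 / 4.919 ≈ 50200 km².

50200 km²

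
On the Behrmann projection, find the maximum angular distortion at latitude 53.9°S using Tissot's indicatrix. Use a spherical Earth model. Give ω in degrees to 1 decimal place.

43.1°

The Behrmann projection is cylindrical equal-area with φ₀ = 30°. Cylindrical equal-area (φ₀ = 30°): h = cos φ / cos 30° along meridians, k = cos 30° / cos φ along parallels; h·k = 1.
At 53.9°: h = 0.6803, k = 1.470; principal scales a = 1.470, b = 0.6803.
sin(ω/2) = (a − b)/(a + b) = 0.7895/2.150 = 0.3672, so ω = 2 arcsin(0.3672) ≈ 43.1°.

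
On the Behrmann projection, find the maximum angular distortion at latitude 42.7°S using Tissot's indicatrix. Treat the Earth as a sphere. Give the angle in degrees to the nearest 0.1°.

18.7°

The Behrmann projection is cylindrical equal-area with φ₀ = 30°. Cylindrical equal-area (φ₀ = 30°): h = cos φ / cos 30° along meridians, k = cos 30° / cos φ along parallels; h·k = 1.
At 42.7°: h = 0.8486, k = 1.178; principal scales a = 1.178, b = 0.8486.
sin(ω/2) = (a − b)/(a + b) = 0.3298/2.027 = 0.1627, so ω = 2 arcsin(0.1627) ≈ 18.7°.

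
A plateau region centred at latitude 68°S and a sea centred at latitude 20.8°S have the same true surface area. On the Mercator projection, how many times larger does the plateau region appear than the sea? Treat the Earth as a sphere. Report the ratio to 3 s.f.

6.23

Mercator areal scale is sec²φ.
At 68°: sec²(68°) = 1/0.3746² = 7.126.
At 20.8°: sec²(20.8°) = 1/0.9348² = 1.144.
Ratio = 7.126/1.144 = cos²(20.8°)/cos²(68°) ≈ 6.23.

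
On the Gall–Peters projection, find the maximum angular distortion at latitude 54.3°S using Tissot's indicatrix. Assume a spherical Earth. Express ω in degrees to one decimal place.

Gall–Peters is a cylindrical equal-area projection with standard parallels at ±45°. A cylindrical equal-area projection with standard parallel φ₀ has meridian scale h = cos φ / cos φ₀ and parallel scale k = cos φ₀ / cos φ (so areas are preserved, h·k = 1).
At 54.3°: h = 0.8253, k = 1.212; principal scales a = 1.212, b = 0.8253.
sin(ω/2) = (a − b)/(a + b) = 0.3865/2.037 = 0.1897, so ω = 2 arcsin(0.1897) ≈ 21.9°.

21.9°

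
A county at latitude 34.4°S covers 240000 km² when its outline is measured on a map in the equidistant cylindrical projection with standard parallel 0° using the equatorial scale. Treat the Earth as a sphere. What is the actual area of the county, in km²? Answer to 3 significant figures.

198000 km²

In the plate carrée (x = Rλ, y = Rφ), meridians are true-scale (h = 1) and parallels are stretched by k = sec φ.
Areal scale = h·k = 1 × sec φ; at 34.4°, h = 1.000, k = 1.212, so h·k = 1.212.
True area = apparent / (areal scale) = 240000 / 1.212 ≈ 198000 km².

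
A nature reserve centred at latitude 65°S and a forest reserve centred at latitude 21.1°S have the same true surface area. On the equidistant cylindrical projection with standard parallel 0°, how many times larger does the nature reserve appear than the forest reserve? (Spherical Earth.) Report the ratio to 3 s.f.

For the equirectangular projection with φ₀ = 0 (plate carrée), h = 1 along meridians and k = sec φ along parallels.
Areal scale at 65°: h·k = 1.000 × 2.366 = 2.366.
Areal scale at 21.1°: h·k = 1.000 × 1.072 = 1.072.
Ratio = 2.366/1.072 ≈ 2.21.

2.21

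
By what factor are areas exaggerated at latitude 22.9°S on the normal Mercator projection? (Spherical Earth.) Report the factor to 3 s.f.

The Mercator projection is conformal; its linear scale factor is the same in every direction and equals sec φ = 1/cos φ.
Areal scale = k² = sec²φ = 1/cos²(22.9°) = 1/0.9212² = 1.178.

1.18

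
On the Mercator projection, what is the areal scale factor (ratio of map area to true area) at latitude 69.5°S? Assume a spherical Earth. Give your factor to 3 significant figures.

For Mercator, h = k = sec φ (a conformal cylindrical projection has a single point scale, 1/cos φ).
Areal scale = k² = sec²φ = 1/cos²(69.5°) = 1/0.3502² = 8.154.

8.15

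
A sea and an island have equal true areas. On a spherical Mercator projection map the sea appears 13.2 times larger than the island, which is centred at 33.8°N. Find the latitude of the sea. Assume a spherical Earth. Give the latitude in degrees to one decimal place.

76.8°

On Mercator, (apparent₁)/(apparent₂) = sec²φ₁ / sec²φ₂ when true areas are equal.
cos²φ₂ / cos²φ₁ = 13.2  ⇒  cos φ₁ = cos 33.8° / √13.2 = 0.8310/3.633 = 0.2287.
φ₁ = arccos(0.2287) ≈ 76.8°.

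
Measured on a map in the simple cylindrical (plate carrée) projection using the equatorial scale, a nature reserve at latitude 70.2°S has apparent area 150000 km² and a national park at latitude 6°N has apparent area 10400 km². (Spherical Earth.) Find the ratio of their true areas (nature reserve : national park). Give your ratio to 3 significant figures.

4.91

On the plate carrée, areal scale = h·k = 1 × sec φ, so true area = apparent × cos φ.
True area of nature reserve: 150000 × cos(70.2°) = 150000 × 0.3387 = 50810 km².
True area of national park: 10400 × cos(6°) = 10400 × 0.9945 = 10340 km².
Ratio = 50810 / 10340 ≈ 4.91.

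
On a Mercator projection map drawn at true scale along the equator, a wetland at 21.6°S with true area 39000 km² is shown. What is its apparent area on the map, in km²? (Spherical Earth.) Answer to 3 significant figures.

45100 km²

For Mercator, h = k = sec φ (a conformal cylindrical projection has a single point scale, 1/cos φ).
Areal scale = k² = sec²φ = 1/cos²(21.6°) = 1/0.9298² = 1.157.
Apparent area = 39000 × 1.157 ≈ 45100 km².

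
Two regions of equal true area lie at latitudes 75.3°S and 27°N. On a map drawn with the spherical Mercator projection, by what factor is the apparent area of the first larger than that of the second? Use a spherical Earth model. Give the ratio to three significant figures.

12.3

On Mercator, area is exaggerated by sec²φ = 1/cos²φ.
At 75.3°: sec²(75.3°) = 1/0.2538² = 15.53.
At 27°: sec²(27°) = 1/0.8910² = 1.260.
Ratio = 15.53/1.260 = cos²(27°)/cos²(75.3°) ≈ 12.3.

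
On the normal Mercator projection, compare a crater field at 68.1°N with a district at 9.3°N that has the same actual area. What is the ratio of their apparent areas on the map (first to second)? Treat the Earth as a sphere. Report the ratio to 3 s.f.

Mercator is conformal with k = sec φ, so areal scale = k² = sec²φ.
At 68.1°: sec²(68.1°) = 1/0.3730² = 7.188.
At 9.3°: sec²(9.3°) = 1/0.9869² = 1.027.
Ratio = 7.188/1.027 = cos²(9.3°)/cos²(68.1°) ≈ 7.00.

7.00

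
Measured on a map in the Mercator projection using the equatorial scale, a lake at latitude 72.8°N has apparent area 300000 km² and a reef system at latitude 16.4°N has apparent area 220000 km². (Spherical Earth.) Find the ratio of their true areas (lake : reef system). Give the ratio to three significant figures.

On Mercator the areal scale is sec²φ, so true area = apparent × cos²φ.
True area of lake: 300000 × cos²(72.8°) = 300000 × 0.08744 = 26230 km².
True area of reef system: 220000 × cos²(16.4°) = 220000 × 0.9203 = 202500 km².
Ratio = 26230 / 202500 ≈ 0.130.

0.130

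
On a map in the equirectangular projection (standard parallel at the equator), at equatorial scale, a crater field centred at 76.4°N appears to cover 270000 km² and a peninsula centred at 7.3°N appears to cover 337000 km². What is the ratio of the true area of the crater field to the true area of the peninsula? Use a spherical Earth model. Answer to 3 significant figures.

0.190

Plate carrée has h = 1 and k = sec φ, giving areal scale sec φ; true area = (apparent area) · cos φ.
True area of crater field: 270000 × cos(76.4°) = 270000 × 0.2351 = 63490 km².
True area of peninsula: 337000 × cos(7.3°) = 337000 × 0.9919 = 334300 km².
Ratio = 63490 / 334300 ≈ 0.190.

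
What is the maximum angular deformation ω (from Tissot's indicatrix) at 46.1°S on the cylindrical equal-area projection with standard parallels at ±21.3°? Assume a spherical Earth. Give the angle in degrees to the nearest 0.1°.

A cylindrical equal-area projection with standard parallel φ₀ has meridian scale h = cos φ / cos φ₀ and parallel scale k = cos φ₀ / cos φ (so areas are preserved, h·k = 1).
At 46.1°: h = 0.7442, k = 1.344; principal scales a = 1.344, b = 0.7442.
sin(ω/2) = (a − b)/(a + b) = 0.5994/2.088 = 0.2871, so ω = 2 arcsin(0.2871) ≈ 33.4°.

33.4°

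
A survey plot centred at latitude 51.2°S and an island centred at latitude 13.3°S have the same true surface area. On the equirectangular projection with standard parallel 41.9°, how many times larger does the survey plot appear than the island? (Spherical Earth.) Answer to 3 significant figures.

With standard parallel φ₀ = 41.9°, the equirectangular projection gives x = Rλ cos φ₀, y = Rφ, so h = 1 and k = cos 41.9° / cos φ.
Areal scale at 51.2°: h·k = 1.000 × 1.188 = 1.188.
Areal scale at 13.3°: h·k = 1.000 × 0.7648 = 0.7648.
Ratio = 1.188/0.7648 ≈ 1.55.

1.55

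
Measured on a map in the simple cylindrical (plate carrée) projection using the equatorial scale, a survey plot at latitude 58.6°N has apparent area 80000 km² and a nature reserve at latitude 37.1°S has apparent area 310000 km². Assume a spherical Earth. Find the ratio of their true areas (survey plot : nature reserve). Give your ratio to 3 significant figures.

On the plate carrée, areal scale = h·k = 1 × sec φ, so true area = apparent × cos φ.
True area of survey plot: 80000 × cos(58.6°) = 80000 × 0.5210 = 41680 km².
True area of nature reserve: 310000 × cos(37.1°) = 310000 × 0.7976 = 247300 km².
Ratio = 41680 / 247300 ≈ 0.169.

0.169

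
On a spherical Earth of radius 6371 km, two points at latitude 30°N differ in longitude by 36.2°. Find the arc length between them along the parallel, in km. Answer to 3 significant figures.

Arc length along a parallel = R cos φ · Δλ (with Δλ in radians).
= 6371 × cos 30° × (36.2° × π/180) = 6371 × 0.8660 × 0.6318 ≈ 3490 km.

3490 km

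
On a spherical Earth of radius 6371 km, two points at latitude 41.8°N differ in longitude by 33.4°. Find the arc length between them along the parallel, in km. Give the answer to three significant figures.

2770 km

Arc length along a parallel = R cos φ · Δλ (with Δλ in radians).
= 6371 × cos 41.8° × (33.4° × π/180) = 6371 × 0.7455 × 0.5829 ≈ 2770 km.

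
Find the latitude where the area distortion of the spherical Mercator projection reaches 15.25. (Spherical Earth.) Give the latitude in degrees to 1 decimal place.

75.2°

Mercator areal scale is sec²φ.
sec²φ = 15.25  ⇒  cos²φ = 0.06557  ⇒  cos φ = 0.2561.
φ = arccos(0.2561) ≈ 75.2°.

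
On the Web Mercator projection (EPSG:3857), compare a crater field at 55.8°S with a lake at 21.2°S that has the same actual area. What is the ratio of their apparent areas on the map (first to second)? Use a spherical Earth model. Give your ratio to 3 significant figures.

2.75

Mercator is conformal with k = sec φ, so areal scale = k² = sec²φ.
At 55.8°: sec²(55.8°) = 1/0.5621² = 3.165.
At 21.2°: sec²(21.2°) = 1/0.9323² = 1.150.
Ratio = 3.165/1.150 = cos²(21.2°)/cos²(55.8°) ≈ 2.75.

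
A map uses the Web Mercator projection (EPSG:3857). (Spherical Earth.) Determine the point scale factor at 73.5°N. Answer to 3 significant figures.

3.52

For Mercator, h = k = sec φ (a conformal cylindrical projection has a single point scale, 1/cos φ).
k = 1/cos 73.5° = 1/0.2840 = 3.521.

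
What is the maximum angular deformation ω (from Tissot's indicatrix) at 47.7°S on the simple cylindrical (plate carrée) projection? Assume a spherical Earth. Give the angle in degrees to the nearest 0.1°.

22.5°

Plate carrée maps x = Rλ, y = Rφ. The meridian scale is h = 1 and the parallel scale is k = 1/cos φ = sec φ.
At 47.7°: h = 1.000, k = 1.486; principal scales a = 1.486, b = 1.000.
sin(ω/2) = (a − b)/(a + b) = 0.4859/2.486 = 0.1954, so ω = 2 arcsin(0.1954) ≈ 22.5°.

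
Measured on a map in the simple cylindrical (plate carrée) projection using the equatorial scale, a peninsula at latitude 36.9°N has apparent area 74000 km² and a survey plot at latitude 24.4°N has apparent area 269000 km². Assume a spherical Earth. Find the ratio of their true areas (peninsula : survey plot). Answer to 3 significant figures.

0.242

On the plate carrée, areal scale = h·k = 1 × sec φ, so true area = apparent × cos φ.
True area of peninsula: 74000 × cos(36.9°) = 74000 × 0.7997 = 59180 km².
True area of survey plot: 269000 × cos(24.4°) = 269000 × 0.9107 = 245000 km².
Ratio = 59180 / 245000 ≈ 0.242.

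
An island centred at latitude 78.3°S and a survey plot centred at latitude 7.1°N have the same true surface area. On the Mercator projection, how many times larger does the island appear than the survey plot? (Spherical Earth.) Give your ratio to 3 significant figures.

23.9

Mercator is conformal with k = sec φ, so areal scale = k² = sec²φ.
At 78.3°: sec²(78.3°) = 1/0.2028² = 24.32.
At 7.1°: sec²(7.1°) = 1/0.9923² = 1.016.
Ratio = 24.32/1.016 = cos²(7.1°)/cos²(78.3°) ≈ 23.9.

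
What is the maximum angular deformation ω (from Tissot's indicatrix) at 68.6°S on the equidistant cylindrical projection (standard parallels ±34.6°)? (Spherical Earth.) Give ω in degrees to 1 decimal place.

With standard parallel φ₀ = 34.6°, the equirectangular projection gives x = Rλ cos φ₀, y = Rφ, so h = 1 and k = cos 34.6° / cos φ.
At 68.6°: h = 1.000, k = 2.256; principal scales a = 2.256, b = 1.000.
sin(ω/2) = (a − b)/(a + b) = 1.256/3.256 = 0.3857, so ω = 2 arcsin(0.3857) ≈ 45.4°.

45.4°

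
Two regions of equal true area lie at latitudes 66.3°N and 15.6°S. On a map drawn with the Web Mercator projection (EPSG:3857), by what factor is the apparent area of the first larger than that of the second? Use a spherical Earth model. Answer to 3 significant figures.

5.74

On Mercator, area is exaggerated by sec²φ = 1/cos²φ.
At 66.3°: sec²(66.3°) = 1/0.4019² = 6.190.
At 15.6°: sec²(15.6°) = 1/0.9632² = 1.078.
Ratio = 6.190/1.078 = cos²(15.6°)/cos²(66.3°) ≈ 5.74.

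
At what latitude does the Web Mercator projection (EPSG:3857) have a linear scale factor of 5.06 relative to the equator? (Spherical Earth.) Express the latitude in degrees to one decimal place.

Mercator scale is k = sec φ = 1/cos φ.
1/cos φ = 5.06  ⇒  cos φ = 0.1976  ⇒  φ = arccos(0.1976) ≈ 78.6°.

78.6°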